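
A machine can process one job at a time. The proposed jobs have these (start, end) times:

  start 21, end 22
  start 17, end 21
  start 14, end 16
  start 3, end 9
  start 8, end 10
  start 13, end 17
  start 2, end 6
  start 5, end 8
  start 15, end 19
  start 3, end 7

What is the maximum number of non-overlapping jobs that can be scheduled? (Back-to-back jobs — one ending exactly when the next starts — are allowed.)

5

By end time: (2,6), (3,7), (5,8), (3,9), (8,10), (14,16), (13,17), (15,19), (17,21), (21,22).
Pick (2,6); next start ≥ 6 → (8,10); next start ≥ 10 → (14,16); next start ≥ 16 → (17,21); next start ≥ 21 → (21,22).
Selected 5 jobs.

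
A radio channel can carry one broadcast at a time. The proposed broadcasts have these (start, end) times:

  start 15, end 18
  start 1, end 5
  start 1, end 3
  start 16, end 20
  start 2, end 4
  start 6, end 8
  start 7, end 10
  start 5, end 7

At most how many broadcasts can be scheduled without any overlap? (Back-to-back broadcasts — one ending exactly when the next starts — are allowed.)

Sorted by end: (1,3)  (2,4)  (1,5)  (5,7)  (6,8)  (7,10)  (15,18)  (16,20)
take (1,3); take (5,7); take (7,10); take (15,18); skip (16,20).
Selected 4 broadcasts.

4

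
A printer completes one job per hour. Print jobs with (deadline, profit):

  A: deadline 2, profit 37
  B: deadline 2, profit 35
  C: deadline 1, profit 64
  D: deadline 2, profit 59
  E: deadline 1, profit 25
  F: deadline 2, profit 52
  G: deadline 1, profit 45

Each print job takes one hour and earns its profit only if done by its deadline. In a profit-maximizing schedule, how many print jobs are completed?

2

Sort by profit descending; place each in the latest free slot ≤ its deadline.
Profit order: C=64 D=59 F=52 G=45 A=37 B=35 E=25
Assign: C→slot 1, D→slot 2, F skipped, G skipped, A skipped, B skipped, E skipped.
Slots: [1:C] [2:D]
2 of 7 scheduled.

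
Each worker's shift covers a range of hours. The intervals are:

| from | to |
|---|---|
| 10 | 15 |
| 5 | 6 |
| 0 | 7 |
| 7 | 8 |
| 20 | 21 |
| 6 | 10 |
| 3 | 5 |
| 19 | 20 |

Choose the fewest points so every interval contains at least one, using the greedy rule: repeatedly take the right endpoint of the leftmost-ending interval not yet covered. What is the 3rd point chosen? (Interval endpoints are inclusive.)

By right end: [3,5]  [5,6]  [0,7]  [7,8]  [6,10]  [10,15]  [19,20]  [20,21]
[3,5] uncovered → point at 5; [7,8] uncovered → point at 8; [10,15] uncovered → point at 15; [19,20] uncovered → point at 20.
Points: 5, 8, 15, 20 (4 total).

15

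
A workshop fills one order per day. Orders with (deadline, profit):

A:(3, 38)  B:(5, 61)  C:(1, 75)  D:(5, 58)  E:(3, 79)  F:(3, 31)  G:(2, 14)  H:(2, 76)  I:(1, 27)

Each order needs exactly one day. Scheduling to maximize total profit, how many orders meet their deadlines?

Sort by profit descending; place each in the latest free slot ≤ its deadline.
By profit: E(d3,79), H(d2,76), C(d1,75), B(d5,61), D(d5,58), A(d3,38), F(d3,31), I(d1,27), G(d2,14)
E→slot 3; H→slot 2; C→slot 1; B→slot 5; D→slot 4; A skipped; F skipped; I skipped; G skipped.
5 of 9 scheduled.

5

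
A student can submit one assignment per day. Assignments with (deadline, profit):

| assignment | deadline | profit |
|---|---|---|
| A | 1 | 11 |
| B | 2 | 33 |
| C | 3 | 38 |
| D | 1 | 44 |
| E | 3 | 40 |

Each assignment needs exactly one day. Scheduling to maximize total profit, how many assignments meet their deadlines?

3

By profit: D(d1,44), E(d3,40), C(d3,38), B(d2,33), A(d1,11)
D→slot 1; E→slot 3; C→slot 2; B skipped; A skipped.
3 of 5 scheduled.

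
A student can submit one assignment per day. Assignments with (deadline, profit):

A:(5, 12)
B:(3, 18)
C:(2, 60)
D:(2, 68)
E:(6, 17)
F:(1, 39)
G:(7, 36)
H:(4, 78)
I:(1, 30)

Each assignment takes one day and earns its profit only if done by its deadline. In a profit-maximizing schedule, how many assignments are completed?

7

Sort by profit descending; place each in the latest free slot ≤ its deadline.
By profit: H(d4,78), D(d2,68), C(d2,60), F(d1,39), G(d7,36), I(d1,30), B(d3,18), E(d6,17), A(d5,12)
H→slot 4; D→slot 2; C→slot 1; F skipped; G→slot 7; I skipped; B→slot 3; E→slot 6; A→slot 5.
7 of 9 scheduled.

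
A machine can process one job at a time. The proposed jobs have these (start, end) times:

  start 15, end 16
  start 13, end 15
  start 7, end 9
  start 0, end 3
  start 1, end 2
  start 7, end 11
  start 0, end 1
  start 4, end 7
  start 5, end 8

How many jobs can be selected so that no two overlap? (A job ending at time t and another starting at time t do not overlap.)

Order by finish time; keep every interval that doesn't clash with the previous kept one.
Sorted by end: (0,1)  (1,2)  (0,3)  (4,7)  (5,8)  (7,9)  (7,11)  (13,15)  (15,16)
take (0,1); take (1,2); take (4,7); skip (5,8); take (7,9); take (13,15); take (15,16).
Selected 6 jobs.

6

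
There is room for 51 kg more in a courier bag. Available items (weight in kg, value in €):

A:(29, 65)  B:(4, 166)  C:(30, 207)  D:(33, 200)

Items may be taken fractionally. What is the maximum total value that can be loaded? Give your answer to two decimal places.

476.03

Sort by value per unit weight and fill in that order.
Order: B (166/4=41.50) > C (207/30=6.90) > D (200/33=6.06) > A (65/29=2.24)
Fill: take B (4 @ 166) → take C (30 @ 207) → take 17/33 of D → 103.03; 51/51 used.
Total value = 476.03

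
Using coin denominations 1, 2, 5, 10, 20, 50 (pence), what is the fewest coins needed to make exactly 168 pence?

168 = 3×50 + 1×10 + 1×5 + 1×2 + 1×1
Total coins = 3 + 1 + 1 + 1 + 1 = 7

7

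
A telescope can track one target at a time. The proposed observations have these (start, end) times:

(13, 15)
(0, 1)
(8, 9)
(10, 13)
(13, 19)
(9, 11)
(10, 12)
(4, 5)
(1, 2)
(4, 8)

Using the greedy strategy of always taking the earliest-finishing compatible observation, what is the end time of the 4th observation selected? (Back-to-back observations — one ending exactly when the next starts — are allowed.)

Sort by end time and greedily take each interval whose start is ≥ the last chosen end.
Sorted by end: (0,1)  (1,2)  (4,5)  (4,8)  (8,9)  (9,11)  (10,12)  (10,13)  (13,15)  (13,19)
take (0,1); take (1,2); take (4,5); take (8,9); take (9,11); skip (10,12); skip (10,13); take (13,15); skip (13,19).
Selected: (0,1) (1,2) (4,5) (8,9) (9,11) (13,15)

9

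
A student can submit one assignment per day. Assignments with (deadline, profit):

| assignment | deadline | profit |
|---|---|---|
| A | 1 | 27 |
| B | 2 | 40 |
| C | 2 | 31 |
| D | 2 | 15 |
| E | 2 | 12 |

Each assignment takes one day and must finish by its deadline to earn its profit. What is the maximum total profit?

71

Take jobs in profit order; each goes to the latest open slot no later than its deadline.
Profit order: B=40 C=31 A=27 D=15 E=12
Assign: B→slot 2, C→slot 1, A skipped, D skipped, E skipped.
Slots: [1:C] [2:B]
Profit = 31 + 40 = 71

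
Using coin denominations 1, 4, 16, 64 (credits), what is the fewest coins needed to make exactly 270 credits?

9

270 − 4×64→14 − 3×4→2 − 2×1→0
Total coins = 4 + 3 + 2 = 9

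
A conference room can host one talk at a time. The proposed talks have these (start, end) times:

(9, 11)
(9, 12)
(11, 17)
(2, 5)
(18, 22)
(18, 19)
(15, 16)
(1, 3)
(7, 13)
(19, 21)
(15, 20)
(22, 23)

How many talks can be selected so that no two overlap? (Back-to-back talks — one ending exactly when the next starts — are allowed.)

Sorted by end: (1,3)  (2,5)  (9,11)  (9,12)  (7,13)  (15,16)  (11,17)  (18,19)  (15,20)  (19,21)  (18,22)  (22,23)
take (1,3); take (9,11); skip (9,12); take (15,16); skip (11,17); take (18,19); take (19,21); take (22,23).
Selected 6 talks.

6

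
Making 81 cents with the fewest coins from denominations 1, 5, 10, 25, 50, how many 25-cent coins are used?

1

81 − 1×50→31 − 1×25→6 − 1×5→1 − 1×1→0
Count of 25: 1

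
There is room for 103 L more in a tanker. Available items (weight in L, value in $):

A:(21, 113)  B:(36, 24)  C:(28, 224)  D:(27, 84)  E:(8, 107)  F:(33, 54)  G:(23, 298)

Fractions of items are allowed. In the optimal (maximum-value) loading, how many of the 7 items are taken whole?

Order: E (107/8=13.38) > G (298/23=12.96) > C (224/28=8.00) > A (113/21=5.38) > D (84/27=3.11) > F (54/33=1.64) > B (24/36=0.67)
Fill: take E (8 @ 107) → take G (23 @ 298) → take C (28 @ 224) → take A (21 @ 113) → take 23/27 of D → 71.56; 103/103 used.
4 item(s) taken whole; one partial (take 23/27 of D).

4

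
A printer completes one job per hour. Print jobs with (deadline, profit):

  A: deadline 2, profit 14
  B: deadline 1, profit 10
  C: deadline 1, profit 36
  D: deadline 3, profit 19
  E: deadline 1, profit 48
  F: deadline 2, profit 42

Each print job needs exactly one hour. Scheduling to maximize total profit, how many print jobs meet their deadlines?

3

Take jobs in profit order; each goes to the latest open slot no later than its deadline.
By profit: E(d1,48), F(d2,42), C(d1,36), D(d3,19), A(d2,14), B(d1,10)
E→slot 1; F→slot 2; C skipped; D→slot 3; A skipped; B skipped.
3 of 6 scheduled.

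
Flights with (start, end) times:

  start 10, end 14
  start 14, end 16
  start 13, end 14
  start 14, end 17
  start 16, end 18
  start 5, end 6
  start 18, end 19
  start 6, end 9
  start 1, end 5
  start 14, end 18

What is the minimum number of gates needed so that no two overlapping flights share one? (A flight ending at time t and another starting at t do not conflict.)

The answer is the maximum number of intervals overlapping at any instant.
starts: [1, 5, 6, 10, 13, 14, 14, 14, 16, 18]
ends:   [5, 6, 9, 14, 14, 16, 17, 18, 18, 19]
s1→1 e5→0 s5→1 e6→0 s6→1 e9→0 s10→1 s13→2 e14→1 e14→0 s14→1 s14→2 s14→3  — peak 3.

3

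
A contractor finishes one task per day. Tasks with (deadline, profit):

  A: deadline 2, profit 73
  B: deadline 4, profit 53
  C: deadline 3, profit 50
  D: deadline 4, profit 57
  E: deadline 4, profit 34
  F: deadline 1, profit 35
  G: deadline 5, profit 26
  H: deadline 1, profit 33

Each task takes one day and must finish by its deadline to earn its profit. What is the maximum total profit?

259

Take jobs in profit order; each goes to the latest open slot no later than its deadline.
Profit order: A=73 D=57 B=53 C=50 F=35 E=34 H=33 G=26
Assign: A→slot 2, D→slot 4, B→slot 3, C→slot 1, F skipped, E skipped, H skipped, G→slot 5.
Slots: [1:C] [2:A] [3:B] [4:D] [5:G]
Profit = 50 + 73 + 53 + 57 + 26 = 259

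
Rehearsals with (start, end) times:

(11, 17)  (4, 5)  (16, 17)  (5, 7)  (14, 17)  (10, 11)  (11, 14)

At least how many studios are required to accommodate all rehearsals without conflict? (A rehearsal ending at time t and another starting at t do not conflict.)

Count concurrent intervals with a sweep; the peak is the room count.
starts: [4, 5, 10, 11, 11, 14, 16]
ends:   [5, 7, 11, 14, 17, 17, 17]
s4→1 e5→0 s5→1 e7→0 s10→1 e11→0 s11→1 s11→2 e14→1 s14→2 s16→3  — peak 3.

3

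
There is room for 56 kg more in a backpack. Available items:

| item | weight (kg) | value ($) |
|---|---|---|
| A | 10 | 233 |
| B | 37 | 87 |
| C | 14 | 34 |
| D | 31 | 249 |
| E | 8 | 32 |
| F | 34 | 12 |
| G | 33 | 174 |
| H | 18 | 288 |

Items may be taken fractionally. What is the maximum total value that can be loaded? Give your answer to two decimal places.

745.90

Order: A (233/10=23.30) > H (288/18=16.00) > D (249/31=8.03) > G (174/33=5.27) > E (32/8=4.00) > C (34/14=2.43) > B (87/37=2.35) > F (12/34=0.35)
Fill: take A (10 @ 233) → take H (18 @ 288) → take 28/31 of D → 224.90; 56/56 used.
Total value = 745.90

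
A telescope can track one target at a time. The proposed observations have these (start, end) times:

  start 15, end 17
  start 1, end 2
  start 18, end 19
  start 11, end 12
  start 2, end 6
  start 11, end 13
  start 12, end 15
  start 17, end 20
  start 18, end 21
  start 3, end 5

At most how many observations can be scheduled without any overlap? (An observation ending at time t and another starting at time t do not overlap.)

6

Order by finish time; keep every interval that doesn't clash with the previous kept one.
Sorted by end: (1,2)  (3,5)  (2,6)  (11,12)  (11,13)  (12,15)  (15,17)  (18,19)  (17,20)  (18,21)
take (1,2); take (3,5); take (11,12); skip (11,13); take (12,15); take (15,17); take (18,19); skip (17,20).
Selected 6 observations.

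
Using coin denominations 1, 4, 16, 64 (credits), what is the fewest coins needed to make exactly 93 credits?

6

Use the largest denomination that fits, subtract, and repeat.
93 = 1×64 + 1×16 + 3×4 + 1×1
Total coins = 1 + 1 + 3 + 1 = 6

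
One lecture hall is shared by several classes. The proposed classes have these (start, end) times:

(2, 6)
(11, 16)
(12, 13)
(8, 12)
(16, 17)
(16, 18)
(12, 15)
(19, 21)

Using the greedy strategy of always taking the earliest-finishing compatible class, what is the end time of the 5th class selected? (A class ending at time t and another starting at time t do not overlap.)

Greedy by earliest finish: after sorting by end time, pick each interval compatible with the last pick.
By end time: (2,6), (8,12), (12,13), (12,15), (11,16), (16,17), (16,18), (19,21).
Pick (2,6); next start ≥ 6 → (8,12); next start ≥ 12 → (12,13); next start ≥ 13 → (16,17); next start ≥ 17 → (19,21).
Selected: (2,6) (8,12) (12,13) (16,17) (19,21)

21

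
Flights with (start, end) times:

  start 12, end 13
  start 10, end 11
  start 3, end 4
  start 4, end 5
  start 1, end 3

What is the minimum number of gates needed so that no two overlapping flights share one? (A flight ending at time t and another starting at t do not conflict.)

1

Count concurrent intervals with a sweep; the peak is the room count.
starts: [1, 3, 4, 10, 12]
ends:   [3, 4, 5, 11, 13]
s1→1  — peak 1.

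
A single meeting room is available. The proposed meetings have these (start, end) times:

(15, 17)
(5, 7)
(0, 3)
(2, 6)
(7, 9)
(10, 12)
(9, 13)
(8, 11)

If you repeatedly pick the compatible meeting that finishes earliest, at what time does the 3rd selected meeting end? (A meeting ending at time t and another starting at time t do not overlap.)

9

Greedy by earliest finish: after sorting by end time, pick each interval compatible with the last pick.
By end time: (0,3), (2,6), (5,7), (7,9), (8,11), (10,12), (9,13), (15,17).
Pick (0,3); next start ≥ 3 → (5,7); next start ≥ 7 → (7,9); next start ≥ 9 → (10,12); next start ≥ 12 → (15,17).
Selected: (0,3) (5,7) (7,9) (10,12) (15,17)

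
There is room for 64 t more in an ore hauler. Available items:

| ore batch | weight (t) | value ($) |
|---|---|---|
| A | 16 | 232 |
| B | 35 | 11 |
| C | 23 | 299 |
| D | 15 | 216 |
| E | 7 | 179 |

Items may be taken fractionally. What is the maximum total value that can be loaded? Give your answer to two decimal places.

926.94

Order: E (179/7=25.57) > A (232/16=14.50) > D (216/15=14.40) > C (299/23=13.00) > B (11/35=0.31)
Fill: take E (7 @ 179) → take A (16 @ 232) → take D (15 @ 216) → take C (23 @ 299) → take 3/35 of B → 0.94; 64/64 used.
Total value = 926.94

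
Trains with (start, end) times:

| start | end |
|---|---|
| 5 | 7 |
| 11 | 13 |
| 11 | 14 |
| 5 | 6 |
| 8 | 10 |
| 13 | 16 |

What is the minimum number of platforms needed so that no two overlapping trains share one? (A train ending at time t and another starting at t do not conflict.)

2

Events (time:±→running): 5:+→1 5:+→2 … peak 2.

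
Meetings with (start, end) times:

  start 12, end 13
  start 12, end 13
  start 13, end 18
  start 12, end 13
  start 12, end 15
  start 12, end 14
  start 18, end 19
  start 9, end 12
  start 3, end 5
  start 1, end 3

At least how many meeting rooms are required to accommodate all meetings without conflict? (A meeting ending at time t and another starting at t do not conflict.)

5

Events (time:±→running): 1:+→1 3:-→0 3:+→1 5:-→0 9:+→1 12:-→0 12:+→1 12:+→2 12:+→3 12:+→4 12:+→5 … peak 5.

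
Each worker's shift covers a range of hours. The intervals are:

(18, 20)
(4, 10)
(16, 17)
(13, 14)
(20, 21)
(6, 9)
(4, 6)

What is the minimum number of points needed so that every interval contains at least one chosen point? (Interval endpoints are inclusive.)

Process intervals by earliest right end; each time one isn't hit yet, stab at its right endpoint.
By right end: [4,6]  [6,9]  [4,10]  [13,14]  [16,17]  [18,20]  [20,21]
[4,6] uncovered → point at 6; [13,14] uncovered → point at 14; [16,17] uncovered → point at 17; [18,20] uncovered → point at 20.
Points: 6, 14, 17, 20 (4 total).

4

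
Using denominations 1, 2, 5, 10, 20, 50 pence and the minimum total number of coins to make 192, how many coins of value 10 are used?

0

192 − 3×50→42 − 2×20→2 − 1×2→0
Count of 10: 0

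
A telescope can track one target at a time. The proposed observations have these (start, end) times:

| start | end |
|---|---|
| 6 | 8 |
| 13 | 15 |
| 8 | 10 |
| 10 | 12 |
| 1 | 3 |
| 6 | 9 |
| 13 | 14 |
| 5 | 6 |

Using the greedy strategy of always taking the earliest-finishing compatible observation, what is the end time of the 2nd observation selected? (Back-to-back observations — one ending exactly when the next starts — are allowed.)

6

By end time: (1,3), (5,6), (6,8), (6,9), (8,10), (10,12), (13,14), (13,15).
Pick (1,3); next start ≥ 3 → (5,6); next start ≥ 6 → (6,8); next start ≥ 8 → (8,10); next start ≥ 10 → (10,12); next start ≥ 12 → (13,14).
Selected: (1,3) (5,6) (6,8) (8,10) (10,12) (13,14)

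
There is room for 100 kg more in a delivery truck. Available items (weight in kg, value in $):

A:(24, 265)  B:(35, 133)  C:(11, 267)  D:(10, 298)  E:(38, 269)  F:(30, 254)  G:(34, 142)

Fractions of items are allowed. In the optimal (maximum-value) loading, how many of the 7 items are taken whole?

Greedy by value/weight ratio, highest first.
Ratios (sorted): D 29.80, C 24.27, A 11.04, F 8.47, E 7.08, G 4.18, B 3.80
take D (10 @ 298); take C (11 @ 267); take A (24 @ 265); take F (30 @ 254); take 25/38 of E → 176.97. Capacity used 100/100.
4 item(s) taken whole; one partial (take 25/38 of E).

4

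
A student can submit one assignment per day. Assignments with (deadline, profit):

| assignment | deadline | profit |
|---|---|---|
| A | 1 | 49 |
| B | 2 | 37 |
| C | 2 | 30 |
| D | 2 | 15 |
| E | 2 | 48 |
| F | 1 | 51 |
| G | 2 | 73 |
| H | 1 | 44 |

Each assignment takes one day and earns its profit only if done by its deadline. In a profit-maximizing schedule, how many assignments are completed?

Take jobs in profit order; each goes to the latest open slot no later than its deadline.
By profit: G(d2,73), F(d1,51), A(d1,49), E(d2,48), H(d1,44), B(d2,37), C(d2,30), D(d2,15)
G→slot 2; F→slot 1; A skipped; E skipped; H skipped; B skipped; C skipped; D skipped.
2 of 8 scheduled.

2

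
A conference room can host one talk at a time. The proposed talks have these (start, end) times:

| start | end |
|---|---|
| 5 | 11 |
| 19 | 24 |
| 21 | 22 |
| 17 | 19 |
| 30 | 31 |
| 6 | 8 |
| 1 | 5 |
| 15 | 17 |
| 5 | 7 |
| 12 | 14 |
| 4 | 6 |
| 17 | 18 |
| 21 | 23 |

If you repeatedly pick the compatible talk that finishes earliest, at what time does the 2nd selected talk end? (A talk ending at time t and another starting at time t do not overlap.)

7

Sorted by end: (1,5)  (4,6)  (5,7)  (6,8)  (5,11)  (12,14)  (15,17)  (17,18)  (17,19)  (21,22)  (21,23)  (19,24)  (30,31)
take (1,5); take (5,7); skip (6,8); take (12,14); take (15,17); take (17,18); take (21,22); take (30,31).
Selected: (1,5) (5,7) (12,14) (15,17) (17,18) (21,22) (30,31)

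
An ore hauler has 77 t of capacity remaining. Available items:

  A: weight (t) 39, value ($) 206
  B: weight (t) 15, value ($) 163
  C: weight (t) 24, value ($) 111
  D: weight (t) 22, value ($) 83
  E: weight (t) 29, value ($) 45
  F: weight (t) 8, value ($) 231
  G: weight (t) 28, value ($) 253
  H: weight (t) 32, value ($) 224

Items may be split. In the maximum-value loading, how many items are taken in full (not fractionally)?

3

Sort by value per unit weight and fill in that order.
Order: F (231/8=28.88) > B (163/15=10.87) > G (253/28=9.04) > H (224/32=7.00) > A (206/39=5.28) > C (111/24=4.62) > D (83/22=3.77) > E (45/29=1.55)
Fill: take F (8 @ 231) → take B (15 @ 163) → take G (28 @ 253) → take 26/32 of H → 182.00; 77/77 used.
3 item(s) taken whole; one partial (take 26/32 of H).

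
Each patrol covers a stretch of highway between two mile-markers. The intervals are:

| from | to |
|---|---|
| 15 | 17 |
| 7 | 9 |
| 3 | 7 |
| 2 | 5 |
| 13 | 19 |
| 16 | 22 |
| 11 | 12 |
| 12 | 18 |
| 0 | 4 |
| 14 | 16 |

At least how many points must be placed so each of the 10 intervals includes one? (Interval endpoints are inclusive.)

4

By right end: [0,4]  [2,5]  [3,7]  [7,9]  [11,12]  [14,16]  [15,17]  [12,18]  [13,19]  [16,22]
[0,4] uncovered → point at 4; [7,9] uncovered → point at 9; [11,12] uncovered → point at 12; [14,16] uncovered → point at 16.
Points: 4, 9, 12, 16 (4 total).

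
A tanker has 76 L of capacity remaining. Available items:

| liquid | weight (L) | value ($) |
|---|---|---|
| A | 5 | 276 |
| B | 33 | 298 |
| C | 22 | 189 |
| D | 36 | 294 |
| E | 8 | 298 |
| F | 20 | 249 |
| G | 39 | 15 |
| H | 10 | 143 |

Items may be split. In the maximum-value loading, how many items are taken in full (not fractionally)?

Greedy by value/weight ratio, highest first.
Order: A (276/5=55.20) > E (298/8=37.25) > H (143/10=14.30) > F (249/20=12.45) > B (298/33=9.03) > C (189/22=8.59) > D (294/36=8.17) > G (15/39=0.38)
Fill: take A (5 @ 276) → take E (8 @ 298) → take H (10 @ 143) → take F (20 @ 249) → take B (33 @ 298); 76/76 used.
5 item(s) taken whole.

5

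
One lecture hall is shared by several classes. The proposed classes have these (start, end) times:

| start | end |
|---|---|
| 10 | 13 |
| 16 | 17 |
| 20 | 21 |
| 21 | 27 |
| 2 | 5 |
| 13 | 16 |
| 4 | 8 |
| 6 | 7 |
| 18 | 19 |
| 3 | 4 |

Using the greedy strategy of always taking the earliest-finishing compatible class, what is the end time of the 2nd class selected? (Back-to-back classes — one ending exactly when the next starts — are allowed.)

7

Order by finish time; keep every interval that doesn't clash with the previous kept one.
By end time: (3,4), (2,5), (6,7), (4,8), (10,13), (13,16), (16,17), (18,19), (20,21), (21,27).
Pick (3,4); next start ≥ 4 → (6,7); next start ≥ 7 → (10,13); next start ≥ 13 → (13,16); next start ≥ 16 → (16,17); next start ≥ 17 → (18,19); next start ≥ 19 → (20,21); next start ≥ 21 → (21,27).
Selected: (3,4) (6,7) (10,13) (13,16) (16,17) (18,19) (20,21) (21,27)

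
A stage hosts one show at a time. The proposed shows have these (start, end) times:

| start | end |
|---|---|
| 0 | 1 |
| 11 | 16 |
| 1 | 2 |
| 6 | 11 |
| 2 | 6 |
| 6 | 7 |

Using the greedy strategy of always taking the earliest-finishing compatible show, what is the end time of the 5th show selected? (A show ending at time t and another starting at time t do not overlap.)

Sort by end time and greedily take each interval whose start is ≥ the last chosen end.
Sorted by end: (0,1)  (1,2)  (2,6)  (6,7)  (6,11)  (11,16)
take (0,1); take (1,2); take (2,6); take (6,7); take (11,16).
Selected: (0,1) (1,2) (2,6) (6,7) (11,16)

16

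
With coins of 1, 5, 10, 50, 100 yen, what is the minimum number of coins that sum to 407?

Greedy: take as many of the largest coin as possible, then repeat with the remainder.
407 − 4×100→7 − 1×5→2 − 2×1→0
Total coins = 4 + 1 + 2 = 7

7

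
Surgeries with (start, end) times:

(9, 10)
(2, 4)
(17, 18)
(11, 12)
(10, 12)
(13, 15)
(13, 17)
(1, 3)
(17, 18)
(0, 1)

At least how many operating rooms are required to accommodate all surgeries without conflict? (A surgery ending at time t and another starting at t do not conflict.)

The answer is the maximum number of intervals overlapping at any instant.
Events (time:±→running): 0:+→1 1:-→0 1:+→1 2:+→2 … peak 2.

2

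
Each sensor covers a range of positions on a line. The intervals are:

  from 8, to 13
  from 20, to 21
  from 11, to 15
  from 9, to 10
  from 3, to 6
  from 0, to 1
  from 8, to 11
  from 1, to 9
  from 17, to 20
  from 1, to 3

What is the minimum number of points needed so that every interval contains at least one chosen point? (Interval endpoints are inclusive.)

5

Sorted: [0,1] [1,3] [3,6] [1,9] [9,10] [8,11] [8,13] [11,15] [17,20] [20,21]
{[0,1],[1,3]} hit by 1; {[3,6],[1,9]} hit by 6; {[9,10],[8,11],[8,13]} hit by 10; {[11,15]} hit by 15; {[17,20],[20,21]} hit by 20.
Points: 1, 6, 10, 15, 20 (5 total).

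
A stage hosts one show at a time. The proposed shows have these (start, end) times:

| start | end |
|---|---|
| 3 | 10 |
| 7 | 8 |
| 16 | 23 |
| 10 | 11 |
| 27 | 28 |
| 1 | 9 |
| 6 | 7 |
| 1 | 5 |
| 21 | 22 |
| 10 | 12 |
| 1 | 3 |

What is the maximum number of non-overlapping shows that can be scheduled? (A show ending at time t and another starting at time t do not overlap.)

6

By end time: (1,3), (1,5), (6,7), (7,8), (1,9), (3,10), (10,11), (10,12), (21,22), (16,23), (27,28).
Pick (1,3); next start ≥ 3 → (6,7); next start ≥ 7 → (7,8); next start ≥ 8 → (10,11); next start ≥ 11 → (21,22); next start ≥ 22 → (27,28).
Selected 6 shows.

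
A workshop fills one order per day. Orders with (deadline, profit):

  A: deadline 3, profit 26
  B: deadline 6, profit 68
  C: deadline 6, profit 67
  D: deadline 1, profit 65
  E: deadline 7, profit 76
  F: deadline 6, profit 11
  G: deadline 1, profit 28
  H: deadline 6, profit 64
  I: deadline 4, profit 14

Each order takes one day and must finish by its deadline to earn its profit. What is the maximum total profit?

380

Profit order: E=76 B=68 C=67 D=65 H=64 G=28 A=26 I=14 F=11
Assign: E→slot 7, B→slot 6, C→slot 5, D→slot 1, H→slot 4, G skipped, A→slot 3, I→slot 2, F skipped.
Slots: [1:D] [2:I] [3:A] [4:H] [5:C] [6:B] [7:E]
Profit = 65 + 14 + 26 + 64 + 67 + 68 + 76 = 380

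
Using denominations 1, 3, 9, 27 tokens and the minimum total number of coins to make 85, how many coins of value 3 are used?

1

85 = 3×27 + 1×3 + 1×1
Count of 3: 1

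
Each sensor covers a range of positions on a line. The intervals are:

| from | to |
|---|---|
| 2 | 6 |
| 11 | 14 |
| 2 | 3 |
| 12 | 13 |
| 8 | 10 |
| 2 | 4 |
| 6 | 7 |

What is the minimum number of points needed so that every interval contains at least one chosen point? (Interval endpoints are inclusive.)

4

Process intervals by earliest right end; each time one isn't hit yet, stab at its right endpoint.
By right end: [2,3]  [2,4]  [2,6]  [6,7]  [8,10]  [12,13]  [11,14]
[2,3] uncovered → point at 3; [6,7] uncovered → point at 7; [8,10] uncovered → point at 10; [12,13] uncovered → point at 13.
Points: 3, 7, 10, 13 (4 total).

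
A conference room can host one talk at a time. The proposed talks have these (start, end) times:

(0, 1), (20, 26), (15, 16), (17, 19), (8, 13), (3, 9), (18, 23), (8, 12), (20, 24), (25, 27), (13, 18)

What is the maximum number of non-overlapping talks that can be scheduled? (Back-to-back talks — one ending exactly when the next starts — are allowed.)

Greedy by earliest finish: after sorting by end time, pick each interval compatible with the last pick.
Sorted by end: (0,1)  (3,9)  (8,12)  (8,13)  (15,16)  (13,18)  (17,19)  (18,23)  (20,24)  (20,26)  (25,27)
take (0,1); take (3,9); take (15,16); take (17,19); take (20,24); take (25,27).
Selected 6 talks.

6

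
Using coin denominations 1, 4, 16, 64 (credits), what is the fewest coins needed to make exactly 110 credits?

8

Use the largest denomination that fits, subtract, and repeat.
110 = 1×64 + 2×16 + 3×4 + 2×1
Total coins = 1 + 2 + 3 + 2 = 8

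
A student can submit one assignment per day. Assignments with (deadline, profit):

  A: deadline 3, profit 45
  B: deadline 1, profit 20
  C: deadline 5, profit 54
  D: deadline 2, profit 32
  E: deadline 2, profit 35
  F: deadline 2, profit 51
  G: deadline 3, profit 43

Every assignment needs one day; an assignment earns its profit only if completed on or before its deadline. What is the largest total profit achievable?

Sort by profit descending; place each in the latest free slot ≤ its deadline.
Profit order: C=54 F=51 A=45 G=43 E=35 D=32 B=20
Assign: C→slot 5, F→slot 2, A→slot 3, G→slot 1, E skipped, D skipped, B skipped.
Slots: [1:G] [2:F] [3:A] [5:C]
Profit = 43 + 51 + 45 + 54 = 193

193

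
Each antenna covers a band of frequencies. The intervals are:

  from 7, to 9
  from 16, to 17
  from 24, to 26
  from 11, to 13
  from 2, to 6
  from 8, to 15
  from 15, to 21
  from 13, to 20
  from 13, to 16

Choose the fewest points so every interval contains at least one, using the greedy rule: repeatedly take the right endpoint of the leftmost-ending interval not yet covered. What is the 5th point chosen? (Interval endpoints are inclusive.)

By right end: [2,6]  [7,9]  [11,13]  [8,15]  [13,16]  [16,17]  [13,20]  [15,21]  [24,26]
[2,6] uncovered → point at 6; [7,9] uncovered → point at 9; [11,13] uncovered → point at 13; [16,17] uncovered → point at 17; [24,26] uncovered → point at 26.
Points: 6, 9, 13, 17, 26 (5 total).

26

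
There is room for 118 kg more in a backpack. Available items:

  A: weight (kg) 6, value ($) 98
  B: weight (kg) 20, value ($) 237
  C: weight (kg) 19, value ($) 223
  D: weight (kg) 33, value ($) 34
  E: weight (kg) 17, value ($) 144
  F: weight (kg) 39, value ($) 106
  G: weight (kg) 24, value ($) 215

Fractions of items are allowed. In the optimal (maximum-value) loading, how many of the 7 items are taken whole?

Sort by value per unit weight and fill in that order.
Ratios (sorted): A 16.33, B 11.85, C 11.74, G 8.96, E 8.47, F 2.72, D 1.03
take A (6 @ 98); take B (20 @ 237); take C (19 @ 223); take G (24 @ 215); take E (17 @ 144); take 32/39 of F → 86.97. Capacity used 118/118.
5 item(s) taken whole; one partial (take 32/39 of F).

5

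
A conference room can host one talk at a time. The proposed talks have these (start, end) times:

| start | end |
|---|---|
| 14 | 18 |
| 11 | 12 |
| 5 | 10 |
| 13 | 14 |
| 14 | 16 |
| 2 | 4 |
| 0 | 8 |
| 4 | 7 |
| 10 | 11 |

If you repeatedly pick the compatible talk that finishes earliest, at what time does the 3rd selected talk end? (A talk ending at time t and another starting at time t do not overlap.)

11

Greedy by earliest finish: after sorting by end time, pick each interval compatible with the last pick.
Sorted by end: (2,4)  (4,7)  (0,8)  (5,10)  (10,11)  (11,12)  (13,14)  (14,16)  (14,18)
take (2,4); take (4,7); skip (0,8); skip (5,10); take (10,11); take (11,12); take (13,14); take (14,16); skip (14,18).
Selected: (2,4) (4,7) (10,11) (11,12) (13,14) (14,16)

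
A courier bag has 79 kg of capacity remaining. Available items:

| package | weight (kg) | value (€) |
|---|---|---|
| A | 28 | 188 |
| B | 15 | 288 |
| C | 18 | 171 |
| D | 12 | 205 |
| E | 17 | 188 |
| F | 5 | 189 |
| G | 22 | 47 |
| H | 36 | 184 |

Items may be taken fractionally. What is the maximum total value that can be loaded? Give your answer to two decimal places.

1121.57

Sort by value per unit weight and fill in that order.
Order: F (189/5=37.80) > B (288/15=19.20) > D (205/12=17.08) > E (188/17=11.06) > C (171/18=9.50) > A (188/28=6.71) > H (184/36=5.11) > G (47/22=2.14)
Fill: take F (5 @ 189) → take B (15 @ 288) → take D (12 @ 205) → take E (17 @ 188) → take C (18 @ 171) → take 12/28 of A → 80.57; 79/79 used.
Total value = 1121.57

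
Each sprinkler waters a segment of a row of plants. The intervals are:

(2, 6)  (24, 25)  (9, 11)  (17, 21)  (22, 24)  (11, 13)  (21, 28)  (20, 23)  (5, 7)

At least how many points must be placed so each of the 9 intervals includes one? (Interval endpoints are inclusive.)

Sorted: [2,6] [5,7] [9,11] [11,13] [17,21] [20,23] [22,24] [24,25] [21,28]
{[2,6],[5,7]} hit by 6; {[9,11],[11,13]} hit by 11; {[17,21],[20,23]} hit by 21; {[22,24],[24,25],[21,28]} hit by 24.
Points: 6, 11, 21, 24 (4 total).

4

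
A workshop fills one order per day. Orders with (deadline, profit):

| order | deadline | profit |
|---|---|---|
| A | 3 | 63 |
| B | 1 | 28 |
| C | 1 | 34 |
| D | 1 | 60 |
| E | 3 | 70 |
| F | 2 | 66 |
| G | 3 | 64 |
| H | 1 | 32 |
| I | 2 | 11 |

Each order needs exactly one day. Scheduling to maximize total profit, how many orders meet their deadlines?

Sort by profit descending; place each in the latest free slot ≤ its deadline.
Profit order: E=70 F=66 G=64 A=63 D=60 C=34 H=32 B=28 I=11
Assign: E→slot 3, F→slot 2, G→slot 1, A skipped, D skipped, C skipped, H skipped, B skipped, I skipped.
Slots: [1:G] [2:F] [3:E]
3 of 9 scheduled.

3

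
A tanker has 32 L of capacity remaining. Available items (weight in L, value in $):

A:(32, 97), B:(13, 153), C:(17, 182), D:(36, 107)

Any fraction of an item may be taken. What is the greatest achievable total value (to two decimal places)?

341.06

Sort by value per unit weight and fill in that order.
Ratios (sorted): B 11.77, C 10.71, A 3.03, D 2.97
take B (13 @ 153); take C (17 @ 182); take 2/32 of A → 6.06. Capacity used 32/32.
Total value = 341.06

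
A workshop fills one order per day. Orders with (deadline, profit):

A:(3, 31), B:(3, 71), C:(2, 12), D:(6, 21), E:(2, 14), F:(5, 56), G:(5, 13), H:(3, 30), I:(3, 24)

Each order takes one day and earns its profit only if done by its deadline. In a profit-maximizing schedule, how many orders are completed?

6

Take jobs in profit order; each goes to the latest open slot no later than its deadline.
Profit order: B=71 F=56 A=31 H=30 I=24 D=21 E=14 G=13 C=12
Assign: B→slot 3, F→slot 5, A→slot 2, H→slot 1, I skipped, D→slot 6, E skipped, G→slot 4, C skipped.
Slots: [1:H] [2:A] [3:B] [4:G] [5:F] [6:D]
6 of 9 scheduled.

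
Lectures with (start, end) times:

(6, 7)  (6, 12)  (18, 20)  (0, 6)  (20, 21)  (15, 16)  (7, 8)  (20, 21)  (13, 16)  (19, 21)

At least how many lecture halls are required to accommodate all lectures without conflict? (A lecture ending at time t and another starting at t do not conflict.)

starts: [0, 6, 6, 7, 13, 15, 18, 19, 20, 20]
ends:   [6, 7, 8, 12, 16, 16, 20, 21, 21, 21]
s0→1 e6→0 s6→1 s6→2 e7→1 s7→2 e8→1 e12→0 s13→1 s15→2 e16→1 e16→0 s18→1 s19→2 e20→1 s20→2 s20→3  — peak 3.

3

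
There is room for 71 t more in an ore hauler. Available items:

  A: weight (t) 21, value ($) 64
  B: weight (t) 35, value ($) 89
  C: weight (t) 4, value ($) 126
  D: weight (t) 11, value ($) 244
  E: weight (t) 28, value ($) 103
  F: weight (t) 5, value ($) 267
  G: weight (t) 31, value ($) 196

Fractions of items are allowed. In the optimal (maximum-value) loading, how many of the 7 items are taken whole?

4

Order: F (267/5=53.40) > C (126/4=31.50) > D (244/11=22.18) > G (196/31=6.32) > E (103/28=3.68) > A (64/21=3.05) > B (89/35=2.54)
Fill: take F (5 @ 267) → take C (4 @ 126) → take D (11 @ 244) → take G (31 @ 196) → take 20/28 of E → 73.57; 71/71 used.
4 item(s) taken whole; one partial (take 20/28 of E).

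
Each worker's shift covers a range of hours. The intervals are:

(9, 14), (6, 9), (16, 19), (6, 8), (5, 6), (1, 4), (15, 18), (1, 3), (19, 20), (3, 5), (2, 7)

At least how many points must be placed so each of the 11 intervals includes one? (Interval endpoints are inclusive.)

Process intervals by earliest right end; each time one isn't hit yet, stab at its right endpoint.
By right end: [1,3]  [1,4]  [3,5]  [5,6]  [2,7]  [6,8]  [6,9]  [9,14]  [15,18]  [16,19]  [19,20]
[1,3] uncovered → point at 3; [5,6] uncovered → point at 6; [9,14] uncovered → point at 14; [15,18] uncovered → point at 18; [19,20] uncovered → point at 20.
Points: 3, 6, 14, 18, 20 (5 total).

5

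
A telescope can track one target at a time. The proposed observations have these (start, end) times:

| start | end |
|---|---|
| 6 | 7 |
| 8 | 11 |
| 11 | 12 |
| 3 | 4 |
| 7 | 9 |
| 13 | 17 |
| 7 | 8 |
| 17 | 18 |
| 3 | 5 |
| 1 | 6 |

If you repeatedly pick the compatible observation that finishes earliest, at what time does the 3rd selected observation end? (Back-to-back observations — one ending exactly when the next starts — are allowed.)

8

Order by finish time; keep every interval that doesn't clash with the previous kept one.
By end time: (3,4), (3,5), (1,6), (6,7), (7,8), (7,9), (8,11), (11,12), (13,17), (17,18).
Pick (3,4); next start ≥ 4 → (6,7); next start ≥ 7 → (7,8); next start ≥ 8 → (8,11); next start ≥ 11 → (11,12); next start ≥ 12 → (13,17); next start ≥ 17 → (17,18).
Selected: (3,4) (6,7) (7,8) (8,11) (11,12) (13,17) (17,18)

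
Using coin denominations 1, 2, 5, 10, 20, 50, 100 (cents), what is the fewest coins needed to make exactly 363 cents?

363 = 3×100 + 1×50 + 1×10 + 1×2 + 1×1
Total coins = 3 + 1 + 1 + 1 + 1 = 7

7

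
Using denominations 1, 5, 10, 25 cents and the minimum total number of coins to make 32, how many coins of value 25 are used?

1

32 − 1×25→7 − 1×5→2 − 2×1→0
Count of 25: 1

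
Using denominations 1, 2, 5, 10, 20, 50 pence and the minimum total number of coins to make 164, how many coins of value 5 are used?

Greedy: take as many of the largest coin as possible, then repeat with the remainder.
164 = 3×50 + 1×10 + 2×2
Count of 5: 0

0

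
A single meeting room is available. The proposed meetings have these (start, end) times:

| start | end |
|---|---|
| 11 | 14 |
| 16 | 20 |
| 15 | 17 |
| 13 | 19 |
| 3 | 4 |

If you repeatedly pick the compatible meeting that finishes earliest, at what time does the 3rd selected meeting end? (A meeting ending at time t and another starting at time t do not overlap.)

17

By end time: (3,4), (11,14), (15,17), (13,19), (16,20).
Pick (3,4); next start ≥ 4 → (11,14); next start ≥ 14 → (15,17).
Selected: (3,4) (11,14) (15,17)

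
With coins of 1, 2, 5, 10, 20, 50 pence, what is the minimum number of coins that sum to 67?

Use the largest denomination that fits, subtract, and repeat.
67 − 1×50→17 − 1×10→7 − 1×5→2 − 1×2→0
Total coins = 1 + 1 + 1 + 1 = 4

4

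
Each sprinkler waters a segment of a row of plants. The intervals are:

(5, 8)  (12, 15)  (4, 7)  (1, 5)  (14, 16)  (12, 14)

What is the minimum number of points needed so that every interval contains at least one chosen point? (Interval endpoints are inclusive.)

2

By right end: [1,5]  [4,7]  [5,8]  [12,14]  [12,15]  [14,16]
[1,5] uncovered → point at 5; [12,14] uncovered → point at 14.
Points: 5, 14 (2 total).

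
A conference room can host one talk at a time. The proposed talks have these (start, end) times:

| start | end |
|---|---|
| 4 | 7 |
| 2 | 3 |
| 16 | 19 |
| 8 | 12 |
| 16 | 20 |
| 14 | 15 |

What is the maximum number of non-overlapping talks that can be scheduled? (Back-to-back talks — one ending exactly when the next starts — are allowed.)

Sorted by end: (2,3)  (4,7)  (8,12)  (14,15)  (16,19)  (16,20)
take (2,3); take (4,7); take (8,12); take (14,15); take (16,19); skip (16,20).
Selected 5 talks.

5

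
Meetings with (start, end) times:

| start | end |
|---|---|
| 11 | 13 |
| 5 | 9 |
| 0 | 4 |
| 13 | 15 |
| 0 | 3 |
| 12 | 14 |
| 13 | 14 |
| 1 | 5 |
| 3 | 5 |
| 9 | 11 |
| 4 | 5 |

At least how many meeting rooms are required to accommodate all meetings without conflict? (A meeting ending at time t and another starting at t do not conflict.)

3

starts: [0, 0, 1, 3, 4, 5, 9, 11, 12, 13, 13]
ends:   [3, 4, 5, 5, 5, 9, 11, 13, 14, 14, 15]
s0→1 s0→2 s1→3  — peak 3.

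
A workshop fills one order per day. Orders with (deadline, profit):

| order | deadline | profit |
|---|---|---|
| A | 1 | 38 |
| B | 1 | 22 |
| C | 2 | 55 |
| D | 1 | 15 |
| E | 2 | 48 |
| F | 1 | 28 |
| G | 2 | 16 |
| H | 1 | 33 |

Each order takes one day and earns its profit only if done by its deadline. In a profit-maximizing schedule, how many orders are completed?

Sort by profit descending; place each in the latest free slot ≤ its deadline.
By profit: C(d2,55), E(d2,48), A(d1,38), H(d1,33), F(d1,28), B(d1,22), G(d2,16), D(d1,15)
C→slot 2; E→slot 1; A skipped; H skipped; F skipped; B skipped; G skipped; D skipped.
2 of 8 scheduled.

2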